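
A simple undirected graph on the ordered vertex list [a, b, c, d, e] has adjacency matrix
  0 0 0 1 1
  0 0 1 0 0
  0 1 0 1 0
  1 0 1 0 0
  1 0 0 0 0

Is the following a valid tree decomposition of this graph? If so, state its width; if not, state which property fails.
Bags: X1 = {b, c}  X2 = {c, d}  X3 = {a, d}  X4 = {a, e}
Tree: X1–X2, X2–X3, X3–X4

Every vertex of G appears in some bag (union = {a, b, c, d, e}); every edge is covered by a bag; and for each vertex v the set of bags containing v is connected in the bag tree. The decomposition is therefore valid. The largest bag has 2 vertices, so the width is 1.

Yes; width 1.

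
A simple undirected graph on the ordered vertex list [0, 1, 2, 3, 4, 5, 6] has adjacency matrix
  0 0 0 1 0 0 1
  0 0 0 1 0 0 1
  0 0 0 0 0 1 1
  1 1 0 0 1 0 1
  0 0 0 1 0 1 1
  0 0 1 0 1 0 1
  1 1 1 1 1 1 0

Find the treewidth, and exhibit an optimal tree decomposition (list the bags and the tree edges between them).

Treewidth 2.
One optimal decomposition is:
Bags: B1 = {4, 5, 6}  B2 = {2, 5, 6}  B3 = {3, 4, 6}  B4 = {1, 3, 6}  B5 = {0, 3, 6}
Tree: B1–B2, B1–B3, B3–B4, B4–B5

Each bag holds 3 vertices, so the decomposition has width 2, which upper-bounds the treewidth. For the lower bound, the 3 vertices {2, 5, 6} are pairwise adjacent, and any tree decomposition puts a clique entirely inside one bag — forcing width ≥ 2. Therefore the treewidth is 2.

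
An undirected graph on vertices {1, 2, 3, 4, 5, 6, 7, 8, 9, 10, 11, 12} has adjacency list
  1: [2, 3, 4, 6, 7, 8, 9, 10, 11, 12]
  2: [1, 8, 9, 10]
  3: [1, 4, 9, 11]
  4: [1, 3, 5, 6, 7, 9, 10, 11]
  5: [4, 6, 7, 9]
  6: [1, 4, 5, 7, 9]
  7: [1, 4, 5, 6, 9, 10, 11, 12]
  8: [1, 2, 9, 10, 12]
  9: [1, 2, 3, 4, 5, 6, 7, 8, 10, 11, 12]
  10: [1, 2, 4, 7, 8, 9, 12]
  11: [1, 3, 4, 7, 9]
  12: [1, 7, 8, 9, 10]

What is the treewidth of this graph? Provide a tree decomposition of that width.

Treewidth 4.
One optimal decomposition is:
Bags: B1 = {1, 4, 7, 9, 10}  B2 = {1, 7, 9, 10, 12}  B3 = {1, 8, 9, 10, 12}  B4 = {1, 4, 7, 9, 11}  B5 = {1, 2, 8, 9, 10}  B6 = {1, 3, 4, 9, 11}  B7 = {1, 4, 6, 7, 9}  B8 = {4, 5, 6, 7, 9}
Tree: B1–B2, B2–B3, B1–B4, B3–B5, B4–B6, B4–B7, B7–B8

Every bag has size at most 5, so the width is 5 − 1 = 4 and tw(G) ≤ 4. On the other hand G contains the 5-clique {1, 2, 8, 9, 10}. A clique must lie in a single bag of any decomposition, so no decomposition can have width below 4. Therefore the treewidth is 4.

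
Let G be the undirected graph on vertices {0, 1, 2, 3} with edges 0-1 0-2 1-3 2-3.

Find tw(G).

A width-2 tree decomposition is:
Bags: B1 = {1, 2, 3}  B2 = {0, 1, 2}
Tree: B1–B2
Every bag has size at most 3, so the width is 3 − 1 = 2 and tw(G) ≤ 2. Since 1–3–2–0–1 is a cycle in G, G is not acyclic. Forests are exactly the graphs of treewidth ≤ 1, so tw(G) ≥ 2. Therefore the treewidth is 2.

2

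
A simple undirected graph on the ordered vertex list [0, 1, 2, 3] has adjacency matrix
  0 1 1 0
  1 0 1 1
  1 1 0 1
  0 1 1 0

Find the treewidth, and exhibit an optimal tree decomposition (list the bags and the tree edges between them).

Treewidth 2.
Bags: B1 = {1, 2, 3}  B2 = {0, 1, 2}
Tree: B1–B2

The largest bag has 3 vertices, giving width 2; this decomposition certifies tw(G) ≤ 2. For the lower bound, the 3 vertices {0, 1, 2} are pairwise adjacent, and any tree decomposition puts a clique entirely inside one bag — forcing width ≥ 2. Therefore the treewidth is 2.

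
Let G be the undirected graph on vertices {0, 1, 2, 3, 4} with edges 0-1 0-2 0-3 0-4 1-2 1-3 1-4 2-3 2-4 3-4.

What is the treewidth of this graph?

A width-4 tree decomposition is:
Bags: B1 = {0, 1, 2, 3, 4}
Tree: (single bag)
A single bag containing all 5 vertices is trivially a valid decomposition of width 4. For the lower bound, the 5 vertices {0, 1, 2, 3, 4} are pairwise adjacent, and any tree decomposition puts a clique entirely inside one bag — forcing width ≥ 4. The upper and lower bounds meet at 4, so that is the treewidth.

4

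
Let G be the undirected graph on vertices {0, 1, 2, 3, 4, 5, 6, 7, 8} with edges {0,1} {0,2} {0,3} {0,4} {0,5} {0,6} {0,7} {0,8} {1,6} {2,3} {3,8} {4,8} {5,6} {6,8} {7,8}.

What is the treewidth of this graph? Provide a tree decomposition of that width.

Treewidth 2.
One such decomposition:
Bags: B1 = {0, 6, 8}  B2 = {0, 1, 6}  B3 = {0, 5, 6}  B4 = {0, 3, 8}  B5 = {0, 2, 3}  B6 = {0, 4, 8}  B7 = {0, 7, 8}
Tree: B1–B2, B1–B3, B1–B4, B4–B5, B1–B6, B4–B7

Every bag has size at most 3, so the width is 3 − 1 = 2 and tw(G) ≤ 2. Conversely, {0, 3, 8} is a clique of size 3, and the vertices of any clique must share a bag in every tree decomposition; so some bag has ≥ 3 vertices and tw(G) ≥ 2. The upper and lower bounds meet at 2, so that is the treewidth.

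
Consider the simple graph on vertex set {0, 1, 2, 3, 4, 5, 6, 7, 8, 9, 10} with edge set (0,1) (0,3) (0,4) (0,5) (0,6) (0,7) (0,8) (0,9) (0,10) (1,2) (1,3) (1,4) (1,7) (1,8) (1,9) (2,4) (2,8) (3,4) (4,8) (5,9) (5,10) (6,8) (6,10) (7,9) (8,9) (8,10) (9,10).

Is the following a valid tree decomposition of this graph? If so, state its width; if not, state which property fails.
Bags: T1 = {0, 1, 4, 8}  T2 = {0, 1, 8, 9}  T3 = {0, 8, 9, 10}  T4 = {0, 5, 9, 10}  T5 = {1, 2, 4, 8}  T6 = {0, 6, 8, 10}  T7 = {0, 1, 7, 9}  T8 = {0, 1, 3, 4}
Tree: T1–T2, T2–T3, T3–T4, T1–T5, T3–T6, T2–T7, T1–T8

Vertex coverage: the bags together contain {0, 1, 2, 3, 4, 5, 6, 7, 8, 9, 10}, the full vertex set. Edge coverage: each edge of G has both endpoints in at least one bag. Running intersection: for every vertex, the bags containing it form a connected subtree. All three properties hold, so this is a valid tree decomposition of width max|bag| − 1 = 3, and hence tw(G) ≤ 3.

Yes; width 3.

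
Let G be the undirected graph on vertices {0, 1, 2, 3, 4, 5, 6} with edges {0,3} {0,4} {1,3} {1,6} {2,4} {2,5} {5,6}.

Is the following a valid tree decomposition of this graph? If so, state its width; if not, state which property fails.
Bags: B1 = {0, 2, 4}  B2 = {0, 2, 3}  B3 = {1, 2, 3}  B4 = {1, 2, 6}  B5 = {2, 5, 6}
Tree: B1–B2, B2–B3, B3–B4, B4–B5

Yes; width 2.

Checking the three conditions: (i) the bags cover all of {0, 1, 2, 3, 4, 5, 6}; (ii) for each edge, some bag contains both endpoints; (iii) the bags containing any fixed vertex form a subtree. All hold, so the decomposition is valid with width 3 − 1 = 2.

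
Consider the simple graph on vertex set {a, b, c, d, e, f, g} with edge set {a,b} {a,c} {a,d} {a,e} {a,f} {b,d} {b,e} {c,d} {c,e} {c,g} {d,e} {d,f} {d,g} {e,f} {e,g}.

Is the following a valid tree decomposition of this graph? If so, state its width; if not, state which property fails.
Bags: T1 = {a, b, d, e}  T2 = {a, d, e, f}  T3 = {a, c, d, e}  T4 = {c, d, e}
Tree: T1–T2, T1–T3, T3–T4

No — vertex g appears in no bag.

A tree decomposition must satisfy three properties: every vertex lies in some bag; for every edge, both endpoints lie together in some bag; and for every vertex, the bags containing it form a connected subtree. Here vertex g appears in no bag, so the decomposition is invalid.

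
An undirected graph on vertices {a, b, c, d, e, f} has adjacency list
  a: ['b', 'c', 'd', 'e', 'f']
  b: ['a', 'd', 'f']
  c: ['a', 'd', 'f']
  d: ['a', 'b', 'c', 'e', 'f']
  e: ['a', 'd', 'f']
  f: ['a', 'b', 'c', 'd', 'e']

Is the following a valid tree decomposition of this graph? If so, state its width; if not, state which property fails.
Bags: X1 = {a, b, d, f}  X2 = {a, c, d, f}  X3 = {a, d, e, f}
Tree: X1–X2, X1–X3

Yes; width 3.

Every vertex of G appears in some bag (union = {a, b, c, d, e, f}); every edge is covered by a bag; and for each vertex v the set of bags containing v is connected in the bag tree. The decomposition is therefore valid. The largest bag has 4 vertices, so the width is 3.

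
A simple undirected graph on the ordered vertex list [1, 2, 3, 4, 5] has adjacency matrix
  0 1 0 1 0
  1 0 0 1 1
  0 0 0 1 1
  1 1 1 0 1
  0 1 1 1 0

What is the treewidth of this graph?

A width-2 tree decomposition is:
Bags: B1 = {1, 2, 4}  B2 = {2, 4, 5}  B3 = {3, 4, 5}
Tree: B1–B2, B2–B3
The largest bag has 3 vertices, giving width 2; this decomposition certifies tw(G) ≤ 2. On the other hand G contains the 3-clique {1, 2, 4}. A clique must lie in a single bag of any decomposition, so no decomposition can have width below 2. The upper and lower bounds meet at 2, so that is the treewidth.

2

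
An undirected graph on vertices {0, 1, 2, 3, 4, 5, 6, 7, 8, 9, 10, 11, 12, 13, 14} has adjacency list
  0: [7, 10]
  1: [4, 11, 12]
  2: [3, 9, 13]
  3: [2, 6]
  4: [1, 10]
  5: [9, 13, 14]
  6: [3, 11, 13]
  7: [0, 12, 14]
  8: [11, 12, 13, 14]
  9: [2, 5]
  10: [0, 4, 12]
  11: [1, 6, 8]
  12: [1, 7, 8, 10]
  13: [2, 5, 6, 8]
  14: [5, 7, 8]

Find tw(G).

A width-3 tree decomposition is:
Bags: B1 = {2, 3, 5, 9}  B2 = {2, 3, 5, 13}  B3 = {3, 5, 6, 13}  B4 = {5, 6, 13, 14}  B5 = {6, 8, 13, 14}  B6 = {6, 8, 11, 14}  B7 = {7, 8, 11, 14}  B8 = {7, 8, 11, 12}  B9 = {1, 7, 11, 12}  B10 = {0, 1, 7, 12}  B11 = {0, 1, 10, 12}  B12 = {0, 1, 4, 10}
Tree: B1–B2, B2–B3, B3–B4, B4–B5, B5–B6, B6–B7, B7–B8, B8–B9, B9–B10, B10–B11, B11–B12
Every bag has size at most 4, so the width is 4 − 1 = 3 and tw(G) ≤ 3. For the lower bound: the 4 vertex sets {2,3,9}, {5}, {13}, {6,8,11,14} are disjoint, each induces a connected subgraph, and every pair is joined by at least one edge of G. Contracting each set to a single vertex therefore yields K_{4} as a minor, and since treewidth is minor-monotone, tw(G) ≥ tw(K_{4}) = 3. Combining the bounds, tw(G) = 3.

3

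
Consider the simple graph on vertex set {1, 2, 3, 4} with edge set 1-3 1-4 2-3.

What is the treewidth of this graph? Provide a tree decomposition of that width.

The largest bag has 2 vertices, giving width 1; this decomposition certifies tw(G) ≤ 1. Since G has at least one edge (e.g. 4–1), it is not an edgeless graph, so tw(G) ≥ 1. Therefore the treewidth is 1.

Treewidth 1.
Bags: B1 = {1, 4}  B2 = {1, 3}  B3 = {2, 3}
Tree: B1–B2, B2–B3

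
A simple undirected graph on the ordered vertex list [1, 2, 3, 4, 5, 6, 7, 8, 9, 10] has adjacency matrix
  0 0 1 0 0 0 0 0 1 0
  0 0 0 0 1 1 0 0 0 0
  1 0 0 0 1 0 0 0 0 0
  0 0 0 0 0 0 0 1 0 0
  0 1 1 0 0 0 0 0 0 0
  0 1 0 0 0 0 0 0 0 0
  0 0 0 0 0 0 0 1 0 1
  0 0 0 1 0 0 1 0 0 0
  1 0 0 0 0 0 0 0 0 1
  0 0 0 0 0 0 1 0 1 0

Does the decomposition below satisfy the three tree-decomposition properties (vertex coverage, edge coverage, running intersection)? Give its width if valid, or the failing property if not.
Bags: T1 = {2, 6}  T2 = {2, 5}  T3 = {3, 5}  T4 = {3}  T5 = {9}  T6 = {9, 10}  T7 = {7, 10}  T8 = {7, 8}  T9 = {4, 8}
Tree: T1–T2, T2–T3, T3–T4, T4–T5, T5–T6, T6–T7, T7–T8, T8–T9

No — vertex 1 appears in no bag.

A tree decomposition must satisfy three properties: every vertex lies in some bag; for every edge, both endpoints lie together in some bag; and for every vertex, the bags containing it form a connected subtree. Here vertex 1 appears in no bag, so the decomposition is invalid.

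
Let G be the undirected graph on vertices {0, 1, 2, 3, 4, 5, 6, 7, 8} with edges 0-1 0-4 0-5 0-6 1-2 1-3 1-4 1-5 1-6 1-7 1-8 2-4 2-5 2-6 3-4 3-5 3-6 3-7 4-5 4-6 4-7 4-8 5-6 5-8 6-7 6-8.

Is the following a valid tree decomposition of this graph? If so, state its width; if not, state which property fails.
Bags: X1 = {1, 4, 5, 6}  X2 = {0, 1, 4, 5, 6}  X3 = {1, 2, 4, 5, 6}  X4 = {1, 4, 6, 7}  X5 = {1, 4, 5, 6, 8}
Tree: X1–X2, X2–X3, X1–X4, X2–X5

A tree decomposition must satisfy three properties: every vertex lies in some bag; for every edge, both endpoints lie together in some bag; and for every vertex, the bags containing it form a connected subtree. Here vertex 3 appears in no bag, so the decomposition is invalid.

No — vertex 3 appears in no bag.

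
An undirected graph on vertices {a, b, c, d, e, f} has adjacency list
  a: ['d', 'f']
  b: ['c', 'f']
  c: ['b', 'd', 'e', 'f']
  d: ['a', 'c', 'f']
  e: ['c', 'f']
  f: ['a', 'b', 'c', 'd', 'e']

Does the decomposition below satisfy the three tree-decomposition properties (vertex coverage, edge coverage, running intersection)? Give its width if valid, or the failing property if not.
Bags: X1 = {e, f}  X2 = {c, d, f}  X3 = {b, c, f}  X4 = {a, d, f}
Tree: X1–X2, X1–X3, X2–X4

No — edge (c,e) lies in no bag.

A tree decomposition must satisfy three properties: every vertex lies in some bag; for every edge, both endpoints lie together in some bag; and for every vertex, the bags containing it form a connected subtree. Here edge (c,e) lies in no bag, so the decomposition is invalid.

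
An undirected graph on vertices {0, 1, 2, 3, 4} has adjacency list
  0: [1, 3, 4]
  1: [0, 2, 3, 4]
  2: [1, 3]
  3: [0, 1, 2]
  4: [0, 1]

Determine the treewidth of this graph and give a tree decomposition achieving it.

Treewidth 2.
One such decomposition:
Bags: B1 = {0, 1, 4}  B2 = {0, 1, 3}  B3 = {1, 2, 3}
Tree: B1–B2, B2–B3

Each bag holds 3 vertices, so the decomposition has width 2, which upper-bounds the treewidth. Conversely, {0, 1, 3} is a clique of size 3, and the vertices of any clique must share a bag in every tree decomposition; so some bag has ≥ 3 vertices and tw(G) ≥ 2. Therefore the treewidth is 2.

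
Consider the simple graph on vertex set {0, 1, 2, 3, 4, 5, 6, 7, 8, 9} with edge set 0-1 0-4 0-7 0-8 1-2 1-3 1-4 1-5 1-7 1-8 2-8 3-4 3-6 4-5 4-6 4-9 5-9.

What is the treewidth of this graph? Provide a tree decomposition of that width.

The largest bag has 3 vertices, giving width 2; this decomposition certifies tw(G) ≤ 2. On the other hand G contains the 3-clique {0, 1, 8}. A clique must lie in a single bag of any decomposition, so no decomposition can have width below 2. Hence tw(G) = 2 exactly.

Treewidth 2.
Bags: B1 = {0, 1, 8}  B2 = {0, 1, 4}  B3 = {1, 2, 8}  B4 = {1, 3, 4}  B5 = {0, 1, 7}  B6 = {3, 4, 6}  B7 = {1, 4, 5}  B8 = {4, 5, 9}
Tree: B1–B2, B1–B3, B2–B4, B2–B5, B4–B6, B4–B7, B7–B8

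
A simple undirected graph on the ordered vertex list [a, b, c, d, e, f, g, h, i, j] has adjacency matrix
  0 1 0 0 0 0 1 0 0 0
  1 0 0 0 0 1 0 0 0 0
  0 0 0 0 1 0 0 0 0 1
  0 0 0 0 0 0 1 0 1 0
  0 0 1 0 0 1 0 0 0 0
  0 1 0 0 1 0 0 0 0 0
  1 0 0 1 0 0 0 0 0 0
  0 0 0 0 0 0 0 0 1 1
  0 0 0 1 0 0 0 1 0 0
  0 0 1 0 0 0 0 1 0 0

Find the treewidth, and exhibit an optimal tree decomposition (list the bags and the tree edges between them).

Treewidth 2.
One optimal decomposition is:
Bags: B1 = {c, e, j}  B2 = {e, h, j}  B3 = {e, h, i}  B4 = {d, e, i}  B5 = {d, e, g}  B6 = {a, e, g}  B7 = {a, b, e}  B8 = {b, e, f}
Tree: B1–B2, B2–B3, B3–B4, B4–B5, B5–B6, B6–B7, B7–B8

The largest bag has 3 vertices, giving width 2; this decomposition certifies tw(G) ≤ 2. For the lower bound, G contains the cycle e–c–j–h–i–d–g–a–b–f–e, so G is not a forest; only forests have treewidth ≤ 1, hence tw(G) ≥ 2. Combining the bounds, tw(G) = 2.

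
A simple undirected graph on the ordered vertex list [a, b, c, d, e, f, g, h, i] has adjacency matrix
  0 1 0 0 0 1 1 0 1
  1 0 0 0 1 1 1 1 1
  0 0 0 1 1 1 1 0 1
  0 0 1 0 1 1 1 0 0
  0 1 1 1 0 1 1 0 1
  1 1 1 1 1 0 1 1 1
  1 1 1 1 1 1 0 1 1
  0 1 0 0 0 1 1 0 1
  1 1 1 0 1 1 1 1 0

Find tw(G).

A width-4 tree decomposition is:
Bags: B1 = {b, f, g, h, i}  B2 = {b, e, f, g, i}  B3 = {c, e, f, g, i}  B4 = {c, d, e, f, g}  B5 = {a, b, f, g, i}
Tree: B1–B2, B2–B3, B3–B4, B1–B5
The largest bag has 5 vertices, giving width 4; this decomposition certifies tw(G) ≤ 4. Conversely, {c, d, e, f, g} is a clique of size 5, and the vertices of any clique must share a bag in every tree decomposition; so some bag has ≥ 5 vertices and tw(G) ≥ 4. Hence tw(G) = 4 exactly.

4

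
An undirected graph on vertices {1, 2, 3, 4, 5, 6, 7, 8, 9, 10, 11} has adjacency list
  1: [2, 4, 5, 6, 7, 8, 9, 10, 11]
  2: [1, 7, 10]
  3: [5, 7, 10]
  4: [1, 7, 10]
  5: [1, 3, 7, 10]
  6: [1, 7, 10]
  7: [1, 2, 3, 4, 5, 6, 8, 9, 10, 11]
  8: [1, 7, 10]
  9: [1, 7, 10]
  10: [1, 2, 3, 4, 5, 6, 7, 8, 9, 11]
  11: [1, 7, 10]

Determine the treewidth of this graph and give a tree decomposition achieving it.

Each bag holds 4 vertices, so the decomposition has width 3, which upper-bounds the treewidth. For the lower bound, the 4 vertices {1, 2, 7, 10} are pairwise adjacent, and any tree decomposition puts a clique entirely inside one bag — forcing width ≥ 3. The upper and lower bounds meet at 3, so that is the treewidth.

Treewidth 3.
One optimal decomposition is:
Bags: B1 = {1, 5, 7, 10}  B2 = {1, 4, 7, 10}  B3 = {1, 2, 7, 10}  B4 = {1, 7, 8, 10}  B5 = {1, 7, 9, 10}  B6 = {3, 5, 7, 10}  B7 = {1, 7, 10, 11}  B8 = {1, 6, 7, 10}
Tree: B1–B2, B1–B3, B1–B4, B3–B5, B1–B6, B4–B7, B1–B8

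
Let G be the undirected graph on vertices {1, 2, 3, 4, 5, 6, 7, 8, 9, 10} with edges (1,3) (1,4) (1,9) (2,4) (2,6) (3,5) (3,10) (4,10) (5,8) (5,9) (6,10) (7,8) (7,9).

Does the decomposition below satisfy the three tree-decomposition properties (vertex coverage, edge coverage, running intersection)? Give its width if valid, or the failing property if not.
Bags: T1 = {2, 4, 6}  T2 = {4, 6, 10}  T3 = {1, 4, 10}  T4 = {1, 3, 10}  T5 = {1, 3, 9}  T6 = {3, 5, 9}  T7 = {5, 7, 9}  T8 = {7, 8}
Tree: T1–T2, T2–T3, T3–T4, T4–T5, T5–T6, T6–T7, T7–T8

No — edge (5,8) lies in no bag.

A tree decomposition must satisfy three properties: every vertex lies in some bag; for every edge, both endpoints lie together in some bag; and for every vertex, the bags containing it form a connected subtree. Here edge (5,8) lies in no bag, so the decomposition is invalid.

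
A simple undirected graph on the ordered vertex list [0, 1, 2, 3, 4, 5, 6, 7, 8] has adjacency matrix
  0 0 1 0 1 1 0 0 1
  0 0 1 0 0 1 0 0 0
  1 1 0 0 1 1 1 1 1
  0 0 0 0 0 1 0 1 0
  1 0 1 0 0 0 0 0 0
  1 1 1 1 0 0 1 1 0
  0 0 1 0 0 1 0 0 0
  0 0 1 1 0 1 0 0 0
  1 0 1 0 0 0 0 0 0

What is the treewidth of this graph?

A width-2 tree decomposition is:
Bags: B1 = {0, 2, 5}  B2 = {2, 5, 7}  B3 = {1, 2, 5}  B4 = {0, 2, 8}  B5 = {2, 5, 6}  B6 = {3, 5, 7}  B7 = {0, 2, 4}
Tree: B1–B2, B2–B3, B1–B4, B2–B5, B2–B6, B4–B7
Each bag holds 3 vertices, so the decomposition has width 2, which upper-bounds the treewidth. Conversely, {0, 2, 8} is a clique of size 3, and the vertices of any clique must share a bag in every tree decomposition; so some bag has ≥ 3 vertices and tw(G) ≥ 2. Therefore the treewidth is 2.

2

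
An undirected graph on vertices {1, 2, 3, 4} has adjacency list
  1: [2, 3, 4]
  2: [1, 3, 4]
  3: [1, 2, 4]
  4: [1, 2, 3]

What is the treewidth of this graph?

3

A width-3 tree decomposition is:
Bags: B1 = {1, 2, 3, 4}
Tree: (single bag)
A single bag containing all 4 vertices is trivially a valid decomposition of width 3. For the lower bound, the 4 vertices {1, 2, 3, 4} are pairwise adjacent, and any tree decomposition puts a clique entirely inside one bag — forcing width ≥ 3. Combining the bounds, tw(G) = 3.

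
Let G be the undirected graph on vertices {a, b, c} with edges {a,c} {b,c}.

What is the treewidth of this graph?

1

A width-1 tree decomposition is:
Bags: B1 = {a, c}  B2 = {b, c}
Tree: B1–B2
Each bag holds 2 vertices, so the decomposition has width 1, which upper-bounds the treewidth. G has an edge, so its treewidth is at least 1. Combining the bounds, tw(G) = 1.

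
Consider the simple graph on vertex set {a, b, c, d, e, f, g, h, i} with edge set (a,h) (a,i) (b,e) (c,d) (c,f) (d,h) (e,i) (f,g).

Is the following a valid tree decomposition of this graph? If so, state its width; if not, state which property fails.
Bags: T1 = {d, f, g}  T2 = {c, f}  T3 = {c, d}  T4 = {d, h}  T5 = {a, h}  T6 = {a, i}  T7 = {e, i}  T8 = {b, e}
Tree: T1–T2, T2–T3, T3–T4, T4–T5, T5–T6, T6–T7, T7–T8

No — bags containing vertex d are not connected in the tree.

A tree decomposition must satisfy three properties: every vertex lies in some bag; for every edge, both endpoints lie together in some bag; and for every vertex, the bags containing it form a connected subtree. Here bags containing vertex d are not connected in the tree, so the decomposition is invalid.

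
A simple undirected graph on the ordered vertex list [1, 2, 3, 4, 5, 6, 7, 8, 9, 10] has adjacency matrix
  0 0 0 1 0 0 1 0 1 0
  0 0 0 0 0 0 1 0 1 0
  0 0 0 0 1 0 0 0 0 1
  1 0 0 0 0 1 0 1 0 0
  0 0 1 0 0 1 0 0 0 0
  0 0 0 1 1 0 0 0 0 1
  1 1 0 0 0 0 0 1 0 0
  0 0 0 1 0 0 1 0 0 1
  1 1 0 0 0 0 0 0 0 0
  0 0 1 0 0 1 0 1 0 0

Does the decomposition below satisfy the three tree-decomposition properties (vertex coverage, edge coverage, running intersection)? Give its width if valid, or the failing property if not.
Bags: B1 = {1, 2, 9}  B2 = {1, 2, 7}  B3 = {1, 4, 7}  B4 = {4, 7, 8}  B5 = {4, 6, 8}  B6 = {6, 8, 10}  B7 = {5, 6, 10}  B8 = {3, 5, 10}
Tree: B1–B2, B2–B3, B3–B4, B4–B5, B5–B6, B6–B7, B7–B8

Checking the three conditions: (i) the bags cover all of {1, 2, 3, 4, 5, 6, 7, 8, 9, 10}; (ii) for each edge, some bag contains both endpoints; (iii) the bags containing any fixed vertex form a subtree. All hold, so the decomposition is valid with width 3 − 1 = 2.

Yes; width 2.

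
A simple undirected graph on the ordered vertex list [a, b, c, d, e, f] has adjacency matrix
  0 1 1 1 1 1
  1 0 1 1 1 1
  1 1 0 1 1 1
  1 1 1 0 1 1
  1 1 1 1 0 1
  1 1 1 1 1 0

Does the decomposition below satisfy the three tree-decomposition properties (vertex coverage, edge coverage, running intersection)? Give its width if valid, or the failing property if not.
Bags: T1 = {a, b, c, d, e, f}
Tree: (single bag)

Checking the three conditions: (i) the bags cover all of {a, b, c, d, e, f}; (ii) for each edge, some bag contains both endpoints; (iii) the bags containing any fixed vertex form a subtree. All hold, so the decomposition is valid with width 6 − 1 = 5.

Yes; width 5.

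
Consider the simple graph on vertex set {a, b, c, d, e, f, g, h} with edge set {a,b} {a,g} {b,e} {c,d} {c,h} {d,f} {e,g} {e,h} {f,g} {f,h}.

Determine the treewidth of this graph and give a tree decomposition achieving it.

Treewidth 2.
Bags: B1 = {c, d, h}  B2 = {d, f, h}  B3 = {e, f, h}  B4 = {e, f, g}  B5 = {b, e, g}  B6 = {a, b, g}
Tree: B1–B2, B2–B3, B3–B4, B4–B5, B5–B6

The largest bag has 3 vertices, giving width 2; this decomposition certifies tw(G) ≤ 2. Since c–d–f–h–c is a cycle in G, G is not acyclic. Forests are exactly the graphs of treewidth ≤ 1, so tw(G) ≥ 2. Hence tw(G) = 2 exactly.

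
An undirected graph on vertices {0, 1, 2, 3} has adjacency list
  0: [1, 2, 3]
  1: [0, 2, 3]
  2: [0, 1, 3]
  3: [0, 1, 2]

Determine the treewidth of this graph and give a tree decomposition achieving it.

Treewidth 3.
One such decomposition:
Bags: B1 = {0, 1, 2, 3}
Tree: (single bag)

A single bag containing all 4 vertices is trivially a valid decomposition of width 3. Conversely, {0, 1, 2, 3} is a clique of size 4, and the vertices of any clique must share a bag in every tree decomposition; so some bag has ≥ 4 vertices and tw(G) ≥ 3. Combining the bounds, tw(G) = 3.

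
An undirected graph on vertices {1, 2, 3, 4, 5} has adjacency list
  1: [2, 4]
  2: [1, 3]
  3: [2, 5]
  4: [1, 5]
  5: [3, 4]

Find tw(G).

2

A width-2 tree decomposition is:
Bags: B1 = {1, 2, 3}  B2 = {1, 3, 4}  B3 = {3, 4, 5}
Tree: B1–B2, B2–B3
The largest bag has 3 vertices, giving width 2; this decomposition certifies tw(G) ≤ 2. The edges 3–2–1–4–5–3 form a cycle, so G is not a tree and its treewidth is at least 2. The upper and lower bounds meet at 2, so that is the treewidth.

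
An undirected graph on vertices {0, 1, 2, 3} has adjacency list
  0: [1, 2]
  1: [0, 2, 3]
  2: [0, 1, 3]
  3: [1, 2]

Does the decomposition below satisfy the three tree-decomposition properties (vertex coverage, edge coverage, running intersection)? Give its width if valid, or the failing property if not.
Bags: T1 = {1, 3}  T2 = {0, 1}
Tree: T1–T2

No — vertex 2 appears in no bag.

A tree decomposition must satisfy three properties: every vertex lies in some bag; for every edge, both endpoints lie together in some bag; and for every vertex, the bags containing it form a connected subtree. Here vertex 2 appears in no bag, so the decomposition is invalid.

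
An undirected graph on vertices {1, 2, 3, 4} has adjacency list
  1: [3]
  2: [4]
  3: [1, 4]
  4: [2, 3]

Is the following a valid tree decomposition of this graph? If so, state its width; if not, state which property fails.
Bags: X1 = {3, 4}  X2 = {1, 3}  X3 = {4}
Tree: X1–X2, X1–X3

No — vertex 2 appears in no bag.

A tree decomposition must satisfy three properties: every vertex lies in some bag; for every edge, both endpoints lie together in some bag; and for every vertex, the bags containing it form a connected subtree. Here vertex 2 appears in no bag, so the decomposition is invalid.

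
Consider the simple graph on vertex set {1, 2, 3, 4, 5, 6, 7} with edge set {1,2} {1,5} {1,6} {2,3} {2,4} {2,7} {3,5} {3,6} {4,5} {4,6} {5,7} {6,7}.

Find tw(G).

A width-3 tree decomposition is:
Bags: B1 = {2, 4, 5, 6}  B2 = {2, 5, 6, 7}  B3 = {1, 2, 5, 6}  B4 = {2, 3, 5, 6}
Tree: B1–B2, B2–B3, B3–B4
The largest bag has 4 vertices, giving width 3; this decomposition certifies tw(G) ≤ 3. For the lower bound: the 4 vertex sets {2,4}, {5,7}, {6}, {1} are disjoint, each induces a connected subgraph, and every pair is joined by at least one edge of G. Contracting each set to a single vertex therefore yields K_{4} as a minor, and since treewidth is minor-monotone, tw(G) ≥ tw(K_{4}) = 3. Therefore the treewidth is 3.

3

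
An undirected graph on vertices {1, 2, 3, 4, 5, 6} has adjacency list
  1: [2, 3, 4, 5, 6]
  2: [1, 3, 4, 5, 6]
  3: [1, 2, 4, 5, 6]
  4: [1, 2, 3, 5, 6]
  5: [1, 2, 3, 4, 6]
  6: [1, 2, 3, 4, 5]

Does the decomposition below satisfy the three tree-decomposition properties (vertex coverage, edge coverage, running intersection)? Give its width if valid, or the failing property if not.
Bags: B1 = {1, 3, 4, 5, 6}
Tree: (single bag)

A tree decomposition must satisfy three properties: every vertex lies in some bag; for every edge, both endpoints lie together in some bag; and for every vertex, the bags containing it form a connected subtree. Here vertex 2 appears in no bag, so the decomposition is invalid.

No — vertex 2 appears in no bag.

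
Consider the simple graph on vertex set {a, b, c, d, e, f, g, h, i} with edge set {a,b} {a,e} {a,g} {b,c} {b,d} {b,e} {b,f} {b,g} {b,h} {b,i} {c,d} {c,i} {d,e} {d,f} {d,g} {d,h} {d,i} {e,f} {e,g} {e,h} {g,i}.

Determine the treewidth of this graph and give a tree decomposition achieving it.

Treewidth 3.
One optimal decomposition is:
Bags: B1 = {b, d, e, g}  B2 = {b, d, e, h}  B3 = {b, d, g, i}  B4 = {a, b, e, g}  B5 = {b, d, e, f}  B6 = {b, c, d, i}
Tree: B1–B2, B1–B3, B1–B4, B2–B5, B3–B6

Each bag holds 4 vertices, so the decomposition has width 3, which upper-bounds the treewidth. Conversely, {b, d, e, g} is a clique of size 4, and the vertices of any clique must share a bag in every tree decomposition; so some bag has ≥ 4 vertices and tw(G) ≥ 3. Therefore the treewidth is 3.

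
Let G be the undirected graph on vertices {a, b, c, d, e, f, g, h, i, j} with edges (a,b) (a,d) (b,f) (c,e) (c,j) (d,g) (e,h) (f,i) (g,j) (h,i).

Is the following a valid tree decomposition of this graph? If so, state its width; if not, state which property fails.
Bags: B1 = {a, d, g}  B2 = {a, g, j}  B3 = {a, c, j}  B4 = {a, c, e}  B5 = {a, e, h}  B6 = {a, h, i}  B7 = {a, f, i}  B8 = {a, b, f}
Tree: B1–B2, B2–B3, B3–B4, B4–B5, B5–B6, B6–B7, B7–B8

Checking the three conditions: (i) the bags cover all of {a, b, c, d, e, f, g, h, i, j}; (ii) for each edge, some bag contains both endpoints; (iii) the bags containing any fixed vertex form a subtree. All hold, so the decomposition is valid with width 3 − 1 = 2.

Yes; width 2.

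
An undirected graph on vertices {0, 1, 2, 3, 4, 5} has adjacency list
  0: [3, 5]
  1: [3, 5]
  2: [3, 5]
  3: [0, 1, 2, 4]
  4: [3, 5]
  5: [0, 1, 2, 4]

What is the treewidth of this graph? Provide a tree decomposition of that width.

Each bag holds 3 vertices, so the decomposition has width 2, which upper-bounds the treewidth. Since 1–5–0–3–1 is a cycle in G, G is not acyclic. Forests are exactly the graphs of treewidth ≤ 1, so tw(G) ≥ 2. Combining the bounds, tw(G) = 2.

Treewidth 2.
Bags: B1 = {1, 3, 5}  B2 = {0, 3, 5}  B3 = {2, 3, 5}  B4 = {3, 4, 5}
Tree: B1–B2, B2–B3, B3–B4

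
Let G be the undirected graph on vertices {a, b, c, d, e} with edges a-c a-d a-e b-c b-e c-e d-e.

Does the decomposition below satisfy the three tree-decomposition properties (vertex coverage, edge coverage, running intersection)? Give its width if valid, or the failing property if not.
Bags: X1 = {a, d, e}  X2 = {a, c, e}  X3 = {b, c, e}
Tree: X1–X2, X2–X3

Yes; width 2.

Every vertex of G appears in some bag (union = {a, b, c, d, e}); every edge is covered by a bag; and for each vertex v the set of bags containing v is connected in the bag tree. The decomposition is therefore valid. The largest bag has 3 vertices, so the width is 2.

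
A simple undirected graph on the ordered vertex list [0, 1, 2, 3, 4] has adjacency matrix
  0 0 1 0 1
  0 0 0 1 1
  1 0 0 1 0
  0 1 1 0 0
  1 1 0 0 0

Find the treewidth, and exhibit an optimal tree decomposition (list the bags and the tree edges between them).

Every bag has size at most 3, so the width is 3 − 1 = 2 and tw(G) ≤ 2. The edges 3–1–4–0–2–3 form a cycle, so G is not a tree and its treewidth is at least 2. The upper and lower bounds meet at 2, so that is the treewidth.

Treewidth 2.
Bags: B1 = {1, 3, 4}  B2 = {0, 3, 4}  B3 = {0, 2, 3}
Tree: B1–B2, B2–B3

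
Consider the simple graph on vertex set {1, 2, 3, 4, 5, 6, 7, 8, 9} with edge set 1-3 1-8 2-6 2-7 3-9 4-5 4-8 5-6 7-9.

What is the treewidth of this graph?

A width-2 tree decomposition is:
Bags: B1 = {2, 7, 9}  B2 = {2, 6, 9}  B3 = {5, 6, 9}  B4 = {4, 5, 9}  B5 = {4, 8, 9}  B6 = {1, 8, 9}  B7 = {1, 3, 9}
Tree: B1–B2, B2–B3, B3–B4, B4–B5, B5–B6, B6–B7
Every bag has size at most 3, so the width is 3 − 1 = 2 and tw(G) ≤ 2. The edges 9–7–2–6–5–4–8–1–3–9 form a cycle, so G is not a tree and its treewidth is at least 2. Hence tw(G) = 2 exactly.

2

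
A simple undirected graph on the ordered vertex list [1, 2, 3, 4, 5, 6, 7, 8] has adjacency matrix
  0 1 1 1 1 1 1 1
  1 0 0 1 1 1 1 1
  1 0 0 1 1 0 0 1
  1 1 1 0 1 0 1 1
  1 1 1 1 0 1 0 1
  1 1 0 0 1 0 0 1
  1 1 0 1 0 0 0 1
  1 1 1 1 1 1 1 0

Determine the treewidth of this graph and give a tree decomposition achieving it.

Each bag holds 5 vertices, so the decomposition has width 4, which upper-bounds the treewidth. Conversely, {1, 2, 4, 5, 8} is a clique of size 5, and the vertices of any clique must share a bag in every tree decomposition; so some bag has ≥ 5 vertices and tw(G) ≥ 4. Therefore the treewidth is 4.

Treewidth 4.
One such decomposition:
Bags: B1 = {1, 2, 5, 6, 8}  B2 = {1, 2, 4, 5, 8}  B3 = {1, 2, 4, 7, 8}  B4 = {1, 3, 4, 5, 8}
Tree: B1–B2, B2–B3, B2–B4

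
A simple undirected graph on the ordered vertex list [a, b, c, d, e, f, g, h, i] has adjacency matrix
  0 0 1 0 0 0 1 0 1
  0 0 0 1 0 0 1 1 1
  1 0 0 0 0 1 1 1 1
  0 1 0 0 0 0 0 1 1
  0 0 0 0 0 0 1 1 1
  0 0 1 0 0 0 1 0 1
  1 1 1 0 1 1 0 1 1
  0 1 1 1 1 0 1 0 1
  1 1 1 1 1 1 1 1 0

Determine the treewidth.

3

A width-3 tree decomposition is:
Bags: B1 = {b, d, h, i}  B2 = {b, g, h, i}  B3 = {c, g, h, i}  B4 = {e, g, h, i}  B5 = {c, f, g, i}  B6 = {a, c, g, i}
Tree: B1–B2, B2–B3, B3–B4, B3–B5, B3–B6
Every bag has size at most 4, so the width is 4 − 1 = 3 and tw(G) ≤ 3. Conversely, {b, d, h, i} is a clique of size 4, and the vertices of any clique must share a bag in every tree decomposition; so some bag has ≥ 4 vertices and tw(G) ≥ 3. Combining the bounds, tw(G) = 3.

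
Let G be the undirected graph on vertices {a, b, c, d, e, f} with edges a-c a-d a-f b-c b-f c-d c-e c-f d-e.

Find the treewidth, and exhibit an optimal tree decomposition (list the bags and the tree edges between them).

Every bag has size at most 3, so the width is 3 − 1 = 2 and tw(G) ≤ 2. On the other hand G contains the 3-clique {c, d, e}. A clique must lie in a single bag of any decomposition, so no decomposition can have width below 2. Hence tw(G) = 2 exactly.

Treewidth 2.
Bags: B1 = {a, c, f}  B2 = {a, c, d}  B3 = {b, c, f}  B4 = {c, d, e}
Tree: B1–B2, B1–B3, B2–B4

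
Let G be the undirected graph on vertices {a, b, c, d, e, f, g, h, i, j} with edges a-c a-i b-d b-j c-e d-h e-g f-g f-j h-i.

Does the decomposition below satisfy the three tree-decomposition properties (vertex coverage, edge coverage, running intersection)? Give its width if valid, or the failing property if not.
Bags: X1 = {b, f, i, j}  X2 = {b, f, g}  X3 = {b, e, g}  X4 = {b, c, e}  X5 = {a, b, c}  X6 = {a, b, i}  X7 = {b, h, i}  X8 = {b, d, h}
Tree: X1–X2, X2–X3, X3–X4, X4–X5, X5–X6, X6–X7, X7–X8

No — bags containing vertex i are not connected in the tree.

A tree decomposition must satisfy three properties: every vertex lies in some bag; for every edge, both endpoints lie together in some bag; and for every vertex, the bags containing it form a connected subtree. Here bags containing vertex i are not connected in the tree, so the decomposition is invalid.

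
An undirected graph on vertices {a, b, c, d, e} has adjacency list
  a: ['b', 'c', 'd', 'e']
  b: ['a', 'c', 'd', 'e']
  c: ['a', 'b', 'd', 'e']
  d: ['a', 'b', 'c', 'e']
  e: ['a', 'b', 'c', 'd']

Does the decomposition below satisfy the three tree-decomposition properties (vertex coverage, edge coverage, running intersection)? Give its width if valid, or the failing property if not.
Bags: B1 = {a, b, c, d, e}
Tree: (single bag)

Yes; width 4.

Every vertex of G appears in some bag (union = {a, b, c, d, e}); every edge is covered by a bag; and for each vertex v the set of bags containing v is connected in the bag tree. The decomposition is therefore valid. The largest bag has 5 vertices, so the width is 4.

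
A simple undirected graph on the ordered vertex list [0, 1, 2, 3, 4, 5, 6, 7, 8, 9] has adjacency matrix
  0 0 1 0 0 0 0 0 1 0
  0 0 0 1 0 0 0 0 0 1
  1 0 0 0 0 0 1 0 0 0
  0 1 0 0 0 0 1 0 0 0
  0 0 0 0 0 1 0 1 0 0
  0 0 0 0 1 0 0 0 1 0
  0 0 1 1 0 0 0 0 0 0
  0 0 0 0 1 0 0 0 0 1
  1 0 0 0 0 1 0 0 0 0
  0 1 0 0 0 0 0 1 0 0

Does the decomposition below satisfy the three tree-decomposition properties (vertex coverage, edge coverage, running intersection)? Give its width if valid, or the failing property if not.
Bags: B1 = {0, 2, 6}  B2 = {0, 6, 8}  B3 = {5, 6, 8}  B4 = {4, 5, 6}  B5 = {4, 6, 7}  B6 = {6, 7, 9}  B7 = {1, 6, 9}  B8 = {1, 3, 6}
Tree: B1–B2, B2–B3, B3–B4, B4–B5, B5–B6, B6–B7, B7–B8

Yes; width 2.

Vertex coverage: the bags together contain {0, 1, 2, 3, 4, 5, 6, 7, 8, 9}, the full vertex set. Edge coverage: each edge of G has both endpoints in at least one bag. Running intersection: for every vertex, the bags containing it form a connected subtree. All three properties hold, so this is a valid tree decomposition of width max|bag| − 1 = 2, and hence tw(G) ≤ 2.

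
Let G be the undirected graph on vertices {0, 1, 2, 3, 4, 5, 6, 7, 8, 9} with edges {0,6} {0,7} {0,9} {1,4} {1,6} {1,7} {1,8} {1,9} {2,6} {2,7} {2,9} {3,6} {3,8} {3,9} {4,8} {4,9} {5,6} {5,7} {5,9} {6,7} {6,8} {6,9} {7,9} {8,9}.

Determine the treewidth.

3

A width-3 tree decomposition is:
Bags: B1 = {1, 6, 7, 9}  B2 = {2, 6, 7, 9}  B3 = {1, 6, 8, 9}  B4 = {5, 6, 7, 9}  B5 = {0, 6, 7, 9}  B6 = {1, 4, 8, 9}  B7 = {3, 6, 8, 9}
Tree: B1–B2, B1–B3, B1–B4, B4–B5, B3–B6, B3–B7
Every bag has size at most 4, so the width is 4 − 1 = 3 and tw(G) ≤ 3. For the lower bound, the 4 vertices {1, 4, 8, 9} are pairwise adjacent, and any tree decomposition puts a clique entirely inside one bag — forcing width ≥ 3. Hence tw(G) = 3 exactly.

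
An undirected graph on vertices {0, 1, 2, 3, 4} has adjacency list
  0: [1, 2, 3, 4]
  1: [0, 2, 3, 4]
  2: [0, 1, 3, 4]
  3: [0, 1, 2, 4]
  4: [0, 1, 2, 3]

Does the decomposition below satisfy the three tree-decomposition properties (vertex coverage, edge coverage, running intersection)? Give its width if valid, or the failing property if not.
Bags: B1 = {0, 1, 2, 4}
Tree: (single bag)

No — vertex 3 appears in no bag.

A tree decomposition must satisfy three properties: every vertex lies in some bag; for every edge, both endpoints lie together in some bag; and for every vertex, the bags containing it form a connected subtree. Here vertex 3 appears in no bag, so the decomposition is invalid.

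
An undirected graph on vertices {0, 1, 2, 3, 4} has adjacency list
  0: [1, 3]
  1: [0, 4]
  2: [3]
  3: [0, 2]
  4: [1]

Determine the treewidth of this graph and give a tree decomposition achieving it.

Treewidth 1.
Bags: B1 = {2, 3}  B2 = {0, 3}  B3 = {0, 1}  B4 = {1, 4}
Tree: B1–B2, B2–B3, B3–B4

The largest bag has 2 vertices, giving width 1; this decomposition certifies tw(G) ≤ 1. Since G has at least one edge (e.g. 2–3), it is not an edgeless graph, so tw(G) ≥ 1. Hence tw(G) = 1 exactly.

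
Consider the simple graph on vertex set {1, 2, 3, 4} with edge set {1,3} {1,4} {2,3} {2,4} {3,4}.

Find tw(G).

A width-2 tree decomposition is:
Bags: B1 = {1, 3, 4}  B2 = {2, 3, 4}
Tree: B1–B2
Each bag holds 3 vertices, so the decomposition has width 2, which upper-bounds the treewidth. Conversely, {1, 3, 4} is a clique of size 3, and the vertices of any clique must share a bag in every tree decomposition; so some bag has ≥ 3 vertices and tw(G) ≥ 2. Hence tw(G) = 2 exactly.

2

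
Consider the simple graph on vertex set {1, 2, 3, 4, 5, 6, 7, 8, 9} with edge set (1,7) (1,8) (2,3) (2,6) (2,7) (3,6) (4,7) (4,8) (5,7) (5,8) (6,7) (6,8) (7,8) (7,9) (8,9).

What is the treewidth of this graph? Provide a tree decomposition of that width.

The largest bag has 3 vertices, giving width 2; this decomposition certifies tw(G) ≤ 2. On the other hand G contains the 3-clique {2, 3, 6}. A clique must lie in a single bag of any decomposition, so no decomposition can have width below 2. Therefore the treewidth is 2.

Treewidth 2.
One optimal decomposition is:
Bags: B1 = {6, 7, 8}  B2 = {5, 7, 8}  B3 = {2, 6, 7}  B4 = {4, 7, 8}  B5 = {1, 7, 8}  B6 = {7, 8, 9}  B7 = {2, 3, 6}
Tree: B1–B2, B1–B3, B1–B4, B2–B5, B5–B6, B3–B7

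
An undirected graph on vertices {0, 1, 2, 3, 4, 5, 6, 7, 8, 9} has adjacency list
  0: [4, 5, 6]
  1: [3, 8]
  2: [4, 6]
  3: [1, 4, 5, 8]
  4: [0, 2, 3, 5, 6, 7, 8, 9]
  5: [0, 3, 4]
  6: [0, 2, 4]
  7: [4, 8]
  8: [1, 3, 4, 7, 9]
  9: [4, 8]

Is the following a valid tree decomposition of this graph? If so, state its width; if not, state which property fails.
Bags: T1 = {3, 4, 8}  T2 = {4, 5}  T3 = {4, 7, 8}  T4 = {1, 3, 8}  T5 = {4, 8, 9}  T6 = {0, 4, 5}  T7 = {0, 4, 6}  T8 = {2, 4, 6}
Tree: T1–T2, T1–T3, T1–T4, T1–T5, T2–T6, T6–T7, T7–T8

No — edge (3,5) lies in no bag.

A tree decomposition must satisfy three properties: every vertex lies in some bag; for every edge, both endpoints lie together in some bag; and for every vertex, the bags containing it form a connected subtree. Here edge (3,5) lies in no bag, so the decomposition is invalid.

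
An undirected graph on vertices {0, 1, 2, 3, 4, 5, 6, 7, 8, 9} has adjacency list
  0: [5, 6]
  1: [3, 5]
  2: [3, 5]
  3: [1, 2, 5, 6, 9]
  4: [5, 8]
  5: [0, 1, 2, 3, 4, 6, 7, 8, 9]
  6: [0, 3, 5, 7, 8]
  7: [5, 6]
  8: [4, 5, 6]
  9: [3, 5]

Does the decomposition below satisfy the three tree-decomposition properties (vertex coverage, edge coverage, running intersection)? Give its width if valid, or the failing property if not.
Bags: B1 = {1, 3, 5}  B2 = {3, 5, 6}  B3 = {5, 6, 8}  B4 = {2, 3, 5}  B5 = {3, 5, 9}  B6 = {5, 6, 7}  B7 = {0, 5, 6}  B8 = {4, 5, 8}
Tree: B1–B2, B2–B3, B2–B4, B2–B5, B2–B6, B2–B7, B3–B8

Yes; width 2.

Vertex coverage: the bags together contain {0, 1, 2, 3, 4, 5, 6, 7, 8, 9}, the full vertex set. Edge coverage: each edge of G has both endpoints in at least one bag. Running intersection: for every vertex, the bags containing it form a connected subtree. All three properties hold, so this is a valid tree decomposition of width max|bag| − 1 = 2, and hence tw(G) ≤ 2.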